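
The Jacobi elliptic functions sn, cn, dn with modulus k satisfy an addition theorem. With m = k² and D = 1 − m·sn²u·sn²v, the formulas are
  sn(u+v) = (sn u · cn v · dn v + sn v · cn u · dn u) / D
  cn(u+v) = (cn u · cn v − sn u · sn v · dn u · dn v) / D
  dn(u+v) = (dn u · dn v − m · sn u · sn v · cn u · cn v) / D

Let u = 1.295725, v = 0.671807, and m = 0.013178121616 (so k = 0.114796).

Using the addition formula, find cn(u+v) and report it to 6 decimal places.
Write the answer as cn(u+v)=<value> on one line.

cn(u+v)=-0.379319

sn u = 0.9614745415457171, cn u = 0.2748939904025789, dn u = 0.9938901879107441
sn v = 0.6219251591723746, cn v = 0.7830766861479255, dn v = 0.9974481552603343
m = k² = 0.013178121616
D = 1 − m·sn²u·sn²v = 0.9952879993507298
cn(u+v) = (cn u·cn v − sn u·sn v·dn u·dn v)/D = -0.3775320858734424/0.9952879993507298 = -0.3793194393177887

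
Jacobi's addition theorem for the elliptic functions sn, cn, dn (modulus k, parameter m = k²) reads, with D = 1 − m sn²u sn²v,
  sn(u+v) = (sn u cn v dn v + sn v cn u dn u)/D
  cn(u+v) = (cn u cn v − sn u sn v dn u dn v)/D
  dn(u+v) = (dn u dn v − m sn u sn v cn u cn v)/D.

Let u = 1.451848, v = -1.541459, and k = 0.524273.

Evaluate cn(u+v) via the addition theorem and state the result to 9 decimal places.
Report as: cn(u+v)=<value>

cn(u+v)=0.995990565

sn u = 0.9777270549581442, cn u = 0.2098804564576559, dn u = 0.8586299826541872
sn v = -0.9909402840803077, cn v = 0.134303214357807, dn v = 0.8544563228847944
m = k² = 0.274862178529
D = 1 − m·sn²u·sn²v = 0.7419848438371584
cn(u+v) = (cn u·cn v − sn u·sn v·dn u·dn v)/D = 0.7390099037266974/0.7419848438371584 = 0.9959905648542953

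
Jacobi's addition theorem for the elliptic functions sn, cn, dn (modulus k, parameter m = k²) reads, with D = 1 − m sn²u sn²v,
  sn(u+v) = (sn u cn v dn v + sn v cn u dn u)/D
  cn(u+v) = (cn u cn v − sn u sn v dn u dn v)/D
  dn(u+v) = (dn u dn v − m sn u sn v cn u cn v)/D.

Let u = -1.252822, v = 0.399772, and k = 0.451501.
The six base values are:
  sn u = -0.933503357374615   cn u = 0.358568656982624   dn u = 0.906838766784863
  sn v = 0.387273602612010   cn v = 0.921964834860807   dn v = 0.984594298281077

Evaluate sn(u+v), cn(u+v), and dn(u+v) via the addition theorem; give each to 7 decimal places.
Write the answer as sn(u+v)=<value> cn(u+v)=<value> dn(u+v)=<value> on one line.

m = k² = 0.203853153001
D = 1 − m·sn²u·sn²v = 0.9733568854074202
sn(u+v) = (sn u·cn v·dn v + sn v·cn u·dn u)/D = -0.721470821832123/0.9733568854074202 = -0.7412192101873665
cn(u+v) = (cn u·cn v − sn u·sn v·dn u·dn v)/D = 0.653378511748676/0.9733568854074202 = 0.6712630501146451
dn(u+v) = (dn u·dn v − m·sn u·sn v·cn u·cn v)/D = 0.9172316791593384/0.9733568854074202 = 0.9423385121228281

sn(u+v)=-0.7412192 cn(u+v)=0.6712631 dn(u+v)=0.9423385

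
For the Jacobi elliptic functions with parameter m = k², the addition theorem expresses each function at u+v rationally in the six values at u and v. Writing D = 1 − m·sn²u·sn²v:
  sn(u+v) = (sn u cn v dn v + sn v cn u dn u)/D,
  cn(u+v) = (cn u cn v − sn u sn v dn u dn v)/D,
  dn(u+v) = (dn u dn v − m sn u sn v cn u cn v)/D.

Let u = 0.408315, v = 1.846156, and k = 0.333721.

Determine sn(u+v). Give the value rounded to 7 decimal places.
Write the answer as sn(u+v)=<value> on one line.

sn u = 0.3959423766444011, cn u = 0.9182753586899646, dn u = 0.99123182479983
sn v = 0.9768155996604333, cn v = -0.2140824239867163, dn v = 0.9453753280075351
m = k² = 0.111369705841
D = 1 − m·sn²u·sn²v = 0.983340720405868
sn(u+v) = (sn u·cn v·dn v + sn v·cn u·dn u)/D = 0.8089866859629755/0.983340720405868 = 0.8226921444167095

sn(u+v)=0.8226921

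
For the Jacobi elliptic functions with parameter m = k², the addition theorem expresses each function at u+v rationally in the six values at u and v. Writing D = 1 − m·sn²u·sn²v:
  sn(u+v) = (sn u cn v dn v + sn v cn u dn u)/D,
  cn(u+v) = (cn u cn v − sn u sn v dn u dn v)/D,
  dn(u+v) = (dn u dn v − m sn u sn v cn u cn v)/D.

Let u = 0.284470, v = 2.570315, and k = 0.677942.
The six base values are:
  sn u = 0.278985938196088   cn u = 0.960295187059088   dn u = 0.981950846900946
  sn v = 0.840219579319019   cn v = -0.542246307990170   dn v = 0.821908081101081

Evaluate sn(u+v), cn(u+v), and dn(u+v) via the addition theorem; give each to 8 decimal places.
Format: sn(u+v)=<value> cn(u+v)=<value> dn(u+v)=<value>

m = k² = 0.459605355364
D = 1 − m·sn²u·sn²v = 0.9747457018473086
sn(u+v) = (sn u·cn v·dn v + sn v·cn u·dn u)/D = 0.6679581890999264/0.9747457018473086 = 0.6852640517768195
cn(u+v) = (cn u·cn v − sn u·sn v·dn u·dn v)/D = -0.7099021347229132/0.9747457018473086 = -0.7282947063808829
dn(u+v) = (dn u·dn v − m·sn u·sn v·cn u·cn v)/D = 0.8631731666569278/0.9747457018473086 = 0.8855367764341695

sn(u+v)=0.68526405 cn(u+v)=-0.72829471 dn(u+v)=0.88553678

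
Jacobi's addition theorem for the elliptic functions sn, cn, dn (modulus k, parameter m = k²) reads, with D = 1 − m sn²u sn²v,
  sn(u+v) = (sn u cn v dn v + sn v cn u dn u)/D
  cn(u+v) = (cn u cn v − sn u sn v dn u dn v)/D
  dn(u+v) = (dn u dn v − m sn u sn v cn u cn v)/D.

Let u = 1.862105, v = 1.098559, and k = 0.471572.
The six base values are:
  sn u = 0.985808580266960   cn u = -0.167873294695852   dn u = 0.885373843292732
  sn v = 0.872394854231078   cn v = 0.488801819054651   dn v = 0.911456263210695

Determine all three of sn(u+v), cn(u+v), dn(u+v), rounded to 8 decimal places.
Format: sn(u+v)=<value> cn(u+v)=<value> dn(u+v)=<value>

m = k² = 0.222380151184
D = 1 − m·sn²u·sn²v = 0.8355221579758672
sn(u+v) = (sn u·cn v·dn v + sn v·cn u·dn u)/D = 0.3095343054755777/0.8355221579758672 = 0.3704680989256518
cn(u+v) = (cn u·cn v − sn u·sn v·dn u·dn v)/D = -0.7760707378856658/0.8355221579758672 = -0.9288451903726549
dn(u+v) = (dn u·dn v − m·sn u·sn v·cn u·cn v)/D = 0.8226729019893617/0.8355221579758672 = 0.9846212863849906

sn(u+v)=0.37046810 cn(u+v)=-0.92884519 dn(u+v)=0.98462129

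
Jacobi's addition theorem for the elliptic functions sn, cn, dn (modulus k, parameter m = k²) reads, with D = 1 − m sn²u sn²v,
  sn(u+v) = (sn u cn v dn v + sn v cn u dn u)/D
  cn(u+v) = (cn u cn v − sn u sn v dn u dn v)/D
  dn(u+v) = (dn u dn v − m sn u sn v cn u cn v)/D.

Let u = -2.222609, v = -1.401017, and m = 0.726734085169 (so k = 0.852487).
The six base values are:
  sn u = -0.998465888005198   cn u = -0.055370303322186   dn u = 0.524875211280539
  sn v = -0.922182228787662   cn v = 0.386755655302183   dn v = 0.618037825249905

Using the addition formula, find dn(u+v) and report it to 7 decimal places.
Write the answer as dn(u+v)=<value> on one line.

dn(u+v)=0.8823988

m = k² = 0.726734085169
D = 1 − m·sn²u·sn²v = 0.3838655510686134
dn(u+v) = (dn u·dn v − m·sn u·sn v·cn u·cn v)/D = 0.3387224996971318/0.3838655510686134 = 0.8823987949796188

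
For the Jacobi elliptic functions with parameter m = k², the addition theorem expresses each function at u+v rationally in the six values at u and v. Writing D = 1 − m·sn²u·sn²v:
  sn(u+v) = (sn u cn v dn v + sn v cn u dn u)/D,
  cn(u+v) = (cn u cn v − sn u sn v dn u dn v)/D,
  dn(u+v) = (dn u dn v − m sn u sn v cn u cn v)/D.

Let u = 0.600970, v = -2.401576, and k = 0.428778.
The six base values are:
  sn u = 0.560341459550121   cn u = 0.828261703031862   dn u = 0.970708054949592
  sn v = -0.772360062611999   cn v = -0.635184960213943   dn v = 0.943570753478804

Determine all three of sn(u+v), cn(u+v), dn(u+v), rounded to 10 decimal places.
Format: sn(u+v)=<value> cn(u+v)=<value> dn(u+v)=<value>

sn(u+v)=-0.9909375956 cn(u+v)=-0.1343230497 dn(u+v)=0.9052439362

m = k² = 0.183850573284
D = 1 − m·sn²u·sn²v = 0.9655642044554611
sn(u+v) = (sn u·cn v·dn v + sn v·cn u·dn u)/D = -0.9568138711305451/0.9655642044554611 = -0.9909375955689545
cn(u+v) = (cn u·cn v − sn u·sn v·dn u·dn v)/D = -0.1296975286498868/0.9655642044554611 = -0.134323049727212
dn(u+v) = (dn u·dn v − m·sn u·sn v·cn u·cn v)/D = 0.874071141127644/0.9655642044554611 = 0.9052439362337221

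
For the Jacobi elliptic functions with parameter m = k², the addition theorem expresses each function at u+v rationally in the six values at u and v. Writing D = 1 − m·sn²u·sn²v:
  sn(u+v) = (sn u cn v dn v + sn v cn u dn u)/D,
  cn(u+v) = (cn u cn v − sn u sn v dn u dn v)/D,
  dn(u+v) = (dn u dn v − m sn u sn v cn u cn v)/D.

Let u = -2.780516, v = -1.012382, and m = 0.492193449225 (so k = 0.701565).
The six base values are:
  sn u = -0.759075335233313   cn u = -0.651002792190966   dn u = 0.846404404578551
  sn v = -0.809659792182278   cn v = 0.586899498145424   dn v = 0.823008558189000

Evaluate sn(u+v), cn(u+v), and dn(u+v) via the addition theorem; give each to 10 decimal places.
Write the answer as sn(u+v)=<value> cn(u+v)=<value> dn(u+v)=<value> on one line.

m = k² = 0.492193449225
D = 1 − m·sn²u·sn²v = 0.8140865823012178
sn(u+v) = (sn u·cn v·dn v + sn v·cn u·dn u)/D = 0.07948088161575137/0.8140865823012178 = 0.09763197593931462
cn(u+v) = (cn u·cn v − sn u·sn v·dn u·dn v)/D = -0.8101973543158854/0.8140865823012178 = -0.9952225867986443
dn(u+v) = (dn u·dn v − m·sn u·sn v·cn u·cn v)/D = 0.8121746572237554/0.8140865823012178 = 0.9976514475007587

sn(u+v)=0.0976319759 cn(u+v)=-0.9952225868 dn(u+v)=0.9976514475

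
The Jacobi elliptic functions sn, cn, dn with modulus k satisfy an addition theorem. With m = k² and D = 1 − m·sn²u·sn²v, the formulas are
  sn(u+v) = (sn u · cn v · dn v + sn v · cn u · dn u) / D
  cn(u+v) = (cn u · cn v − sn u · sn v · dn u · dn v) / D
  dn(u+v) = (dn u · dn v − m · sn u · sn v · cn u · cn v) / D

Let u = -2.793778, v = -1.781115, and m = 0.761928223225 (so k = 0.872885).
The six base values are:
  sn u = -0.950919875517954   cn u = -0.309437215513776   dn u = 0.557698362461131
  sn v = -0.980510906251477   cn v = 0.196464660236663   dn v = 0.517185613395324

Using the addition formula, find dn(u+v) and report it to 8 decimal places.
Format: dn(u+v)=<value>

dn(u+v)=0.98223249

m = k² = 0.761928223225
D = 1 − m·sn²u·sn²v = 0.3376206753614026
dn(u+v) = (dn u·dn v − m·sn u·sn v·cn u·cn v)/D = 0.3316219980547662/0.3376206753614026 = 0.9822324942031016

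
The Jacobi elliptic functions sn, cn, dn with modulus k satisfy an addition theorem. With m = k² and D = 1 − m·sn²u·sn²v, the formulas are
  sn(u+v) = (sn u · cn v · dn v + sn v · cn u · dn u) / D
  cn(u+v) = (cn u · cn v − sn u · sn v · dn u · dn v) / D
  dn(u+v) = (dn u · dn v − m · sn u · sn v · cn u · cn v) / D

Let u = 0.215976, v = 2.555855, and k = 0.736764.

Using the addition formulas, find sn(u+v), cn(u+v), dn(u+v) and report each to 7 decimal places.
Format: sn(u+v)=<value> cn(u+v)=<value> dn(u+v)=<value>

sn(u+v)=0.8055715 cn(u+v)=-0.5924986 dn(u+v)=0.8048221

sn u = 0.21341985643402, cn u = 0.9769605748850269, dn u = 0.9875604089353612
sn v = 0.8933252659261845, cn v = -0.4494106910810108, dn v = 0.752869436026848
m = k² = 0.542821191696
D = 1 − m·sn²u·sn²v = 0.9802691554214272
sn(u+v) = (sn u·cn v·dn v + sn v·cn u·dn u)/D = 0.7896769017318031/0.9802691554214272 = 0.8055715079521331
cn(u+v) = (cn u·cn v − sn u·sn v·dn u·dn v)/D = -0.5808080646322831/0.9802691554214272 = -0.5924985616655337
dn(u+v) = (dn u·dn v − m·sn u·sn v·cn u·cn v)/D = 0.7889423060744891/0.9802691554214272 = 0.804822126363157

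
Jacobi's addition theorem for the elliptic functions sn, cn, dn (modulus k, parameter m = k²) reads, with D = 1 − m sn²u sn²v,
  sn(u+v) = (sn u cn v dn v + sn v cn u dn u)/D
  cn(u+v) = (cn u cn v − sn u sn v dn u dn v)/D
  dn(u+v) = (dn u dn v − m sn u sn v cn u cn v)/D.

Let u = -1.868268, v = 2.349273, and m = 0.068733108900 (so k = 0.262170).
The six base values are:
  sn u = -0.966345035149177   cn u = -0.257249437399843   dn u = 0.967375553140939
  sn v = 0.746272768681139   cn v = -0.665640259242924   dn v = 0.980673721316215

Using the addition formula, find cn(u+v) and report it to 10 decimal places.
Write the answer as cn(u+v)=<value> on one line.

m = k² = 0.0687331089
D = 1 − m·sn²u·sn²v = 0.9642541509773703
cn(u+v) = (cn u·cn v − sn u·sn v·dn u·dn v)/D = 0.8553826345669897/0.9642541509773703 = 0.8870925094799663

cn(u+v)=0.8870925095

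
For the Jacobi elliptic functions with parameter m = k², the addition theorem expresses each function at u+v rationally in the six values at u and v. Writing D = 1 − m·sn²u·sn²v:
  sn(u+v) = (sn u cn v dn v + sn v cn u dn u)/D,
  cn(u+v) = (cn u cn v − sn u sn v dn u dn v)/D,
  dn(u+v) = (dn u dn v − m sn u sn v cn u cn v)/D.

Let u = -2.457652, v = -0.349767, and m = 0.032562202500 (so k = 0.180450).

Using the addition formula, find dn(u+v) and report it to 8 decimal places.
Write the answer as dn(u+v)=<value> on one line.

dn(u+v)=0.99797773

sn u = -0.6504976166701028, cn u = -0.7595082953506933, dn u = 0.9930868022672579
sn v = -0.3424660702328338, cn v = 0.9395301968214113, dn v = 0.9980886768732741
m = k² = 0.0325622025
D = 1 − m·sn²u·sn²v = 0.9983840039576819
dn(u+v) = (dn u·dn v − m·sn u·sn v·cn u·cn v)/D = 0.9963650027320342/0.9983840039576819 = 0.9979777307953211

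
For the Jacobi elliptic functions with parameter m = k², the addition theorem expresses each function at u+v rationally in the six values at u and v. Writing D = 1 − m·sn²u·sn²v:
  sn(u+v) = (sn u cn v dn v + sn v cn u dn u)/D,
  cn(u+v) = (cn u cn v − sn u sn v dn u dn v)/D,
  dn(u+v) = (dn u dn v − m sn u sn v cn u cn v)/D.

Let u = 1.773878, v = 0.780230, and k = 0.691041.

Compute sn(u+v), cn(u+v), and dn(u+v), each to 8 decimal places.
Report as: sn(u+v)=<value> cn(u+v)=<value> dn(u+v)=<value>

sn u = 0.9990076601956032, cn u = 0.04453868959125476, dn u = 0.7234705421321019
sn v = 0.6794636247930135, cn v = 0.7337091948334428, dn v = 0.882912677710007
m = k² = 0.477537663681
D = 1 − m·sn²u·sn²v = 0.7799721321544399
sn(u+v) = (sn u·cn v·dn v + sn v·cn u·dn u)/D = 0.6690522800270059/0.7799721321544399 = 0.857789980494494
cn(u+v) = (cn u·cn v − sn u·sn v·dn u·dn v)/D = -0.4009059409988931/0.7799721321544399 = -0.5140003398474126
dn(u+v) = (dn u·dn v − m·sn u·sn v·cn u·cn v)/D = 0.628168677390994/0.7799721321544399 = 0.8053732325741763

sn(u+v)=0.85778998 cn(u+v)=-0.51400034 dn(u+v)=0.80537323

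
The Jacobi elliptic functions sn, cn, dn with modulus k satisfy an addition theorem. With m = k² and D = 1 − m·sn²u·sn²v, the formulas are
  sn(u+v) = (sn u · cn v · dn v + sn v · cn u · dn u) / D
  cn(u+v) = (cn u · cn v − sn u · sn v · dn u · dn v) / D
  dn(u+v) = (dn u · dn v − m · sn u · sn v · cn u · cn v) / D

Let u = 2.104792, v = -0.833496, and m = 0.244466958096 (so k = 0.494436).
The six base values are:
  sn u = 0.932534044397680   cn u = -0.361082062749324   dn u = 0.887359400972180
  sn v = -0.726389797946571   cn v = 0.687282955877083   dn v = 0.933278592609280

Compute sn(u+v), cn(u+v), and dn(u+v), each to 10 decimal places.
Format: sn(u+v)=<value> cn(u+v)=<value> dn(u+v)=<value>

m = k² = 0.244466958096
D = 1 − m·sn²u·sn²v = 0.887826819970643
sn(u+v) = (sn u·cn v·dn v + sn v·cn u·dn u)/D = 0.8308942577099087/0.887826819970643 = 0.9358742482428985
cn(u+v) = (cn u·cn v − sn u·sn v·dn u·dn v)/D = 0.3128117561152144/0.887826819970643 = 0.3523342042376664
dn(u+v) = (dn u·dn v − m·sn u·sn v·cn u·cn v)/D = 0.7870578606432409/0.887826819970643 = 0.886499307003663

sn(u+v)=0.9358742482 cn(u+v)=0.3523342042 dn(u+v)=0.8864993070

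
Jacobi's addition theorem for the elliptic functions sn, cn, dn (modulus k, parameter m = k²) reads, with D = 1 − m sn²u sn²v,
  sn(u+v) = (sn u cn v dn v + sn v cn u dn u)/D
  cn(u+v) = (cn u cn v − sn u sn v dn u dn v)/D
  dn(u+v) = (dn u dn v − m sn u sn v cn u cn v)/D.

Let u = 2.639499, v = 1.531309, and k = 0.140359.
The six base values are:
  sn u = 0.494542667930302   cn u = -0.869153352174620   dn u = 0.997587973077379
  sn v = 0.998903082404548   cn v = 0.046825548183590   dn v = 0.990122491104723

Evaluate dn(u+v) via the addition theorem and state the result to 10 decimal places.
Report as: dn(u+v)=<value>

dn(u+v)=0.9929039284

m = k² = 0.019700648881
D = 1 − m·sn²u·sn²v = 0.9951923286468271
dn(u+v) = (dn u·dn v − m·sn u·sn v·cn u·cn v)/D = 0.9881303726639263/0.9951923286468271 = 0.9929039284371263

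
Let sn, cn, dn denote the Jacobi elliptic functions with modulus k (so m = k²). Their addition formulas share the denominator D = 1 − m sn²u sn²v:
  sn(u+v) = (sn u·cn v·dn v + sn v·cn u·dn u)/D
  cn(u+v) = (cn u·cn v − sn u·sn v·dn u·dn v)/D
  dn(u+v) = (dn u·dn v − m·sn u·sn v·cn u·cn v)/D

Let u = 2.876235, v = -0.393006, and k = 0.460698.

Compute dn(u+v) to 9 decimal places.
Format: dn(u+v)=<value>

sn u = 0.4370021677505731, cn u = -0.8994604523720317, dn u = 0.9795242885131593
sn v = -0.3810457389352796, cn v = 0.9245561880379509, dn v = 0.9844710495172712
m = k² = 0.212242647204
D = 1 − m·sn²u·sn²v = 0.9941148971748254
dn(u+v) = (dn u·dn v − m·sn u·sn v·cn u·cn v)/D = 0.9349226850522423/0.9941148971748254 = 0.9404573733973795

dn(u+v)=0.940457373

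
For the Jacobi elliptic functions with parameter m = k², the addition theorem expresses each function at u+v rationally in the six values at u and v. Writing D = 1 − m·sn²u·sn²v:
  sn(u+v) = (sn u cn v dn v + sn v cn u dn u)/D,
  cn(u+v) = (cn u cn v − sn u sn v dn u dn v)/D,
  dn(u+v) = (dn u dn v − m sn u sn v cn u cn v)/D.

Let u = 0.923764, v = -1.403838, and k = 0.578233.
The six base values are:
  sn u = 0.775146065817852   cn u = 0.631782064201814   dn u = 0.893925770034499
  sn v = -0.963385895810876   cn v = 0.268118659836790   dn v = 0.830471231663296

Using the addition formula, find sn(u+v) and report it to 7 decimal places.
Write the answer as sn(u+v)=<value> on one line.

sn(u+v)=-0.4566311

m = k² = 0.334353402289
D = 1 − m·sn²u·sn²v = 0.8135452683774789
sn(u+v) = (sn u·cn v·dn v + sn v·cn u·dn u)/D = -0.3714900874352822/0.8135452683774789 = -0.4566311204491126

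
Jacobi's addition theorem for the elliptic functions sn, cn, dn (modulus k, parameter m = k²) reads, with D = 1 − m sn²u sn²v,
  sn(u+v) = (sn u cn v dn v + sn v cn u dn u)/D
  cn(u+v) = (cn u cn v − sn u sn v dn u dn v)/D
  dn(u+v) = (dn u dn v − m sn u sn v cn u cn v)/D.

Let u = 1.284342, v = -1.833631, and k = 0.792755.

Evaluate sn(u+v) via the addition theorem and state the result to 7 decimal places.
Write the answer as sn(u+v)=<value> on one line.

sn(u+v)=-0.5081754

sn u = 0.90212452619426, cn u = 0.4314757690053776, dn u = 0.6989569665305693
sn v = -0.9959186596157617, cn v = 0.09025532355016286, dn v = 0.6137254792258794
m = k² = 0.628460490025
D = 1 − m·sn²u·sn²v = 0.4927071993533781
sn(u+v) = (sn u·cn v·dn v + sn v·cn u·dn u)/D = -0.250381657514263/0.4927071993533781 = -0.5081753581901388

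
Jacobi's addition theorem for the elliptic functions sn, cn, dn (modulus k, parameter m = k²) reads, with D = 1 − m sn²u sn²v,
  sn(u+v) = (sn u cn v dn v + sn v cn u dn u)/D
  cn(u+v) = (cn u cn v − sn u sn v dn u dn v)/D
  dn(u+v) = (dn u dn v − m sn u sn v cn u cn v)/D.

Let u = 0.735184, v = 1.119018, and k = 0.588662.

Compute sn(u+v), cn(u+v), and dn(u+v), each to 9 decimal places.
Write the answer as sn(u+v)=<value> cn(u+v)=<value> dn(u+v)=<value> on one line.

sn(u+v)=0.995894428 cn(u+v)=-0.090522306 dn(u+v)=0.810133667

sn u = 0.6553933210599946, cn u = 0.75528775622934, dn u = 0.9225802900072647
sn v = 0.8705287730526477, cn v = 0.4921175218252768, dn v = 0.8587187306652177
m = k² = 0.346522950244
D = 1 − m·sn²u·sn²v = 0.8872017696650749
sn(u+v) = (sn u·cn v·dn v + sn v·cn u·dn u)/D = 0.883559299117373/0.8872017696650749 = 0.9958944282211284
cn(u+v) = (cn u·cn v − sn u·sn v·dn u·dn v)/D = -0.08031154985465788/0.8872017696650749 = -0.09052230574897982
dn(u+v) = (dn u·dn v − m·sn u·sn v·cn u·cn v)/D = 0.7187520231075704/0.8872017696650749 = 0.8101336670900741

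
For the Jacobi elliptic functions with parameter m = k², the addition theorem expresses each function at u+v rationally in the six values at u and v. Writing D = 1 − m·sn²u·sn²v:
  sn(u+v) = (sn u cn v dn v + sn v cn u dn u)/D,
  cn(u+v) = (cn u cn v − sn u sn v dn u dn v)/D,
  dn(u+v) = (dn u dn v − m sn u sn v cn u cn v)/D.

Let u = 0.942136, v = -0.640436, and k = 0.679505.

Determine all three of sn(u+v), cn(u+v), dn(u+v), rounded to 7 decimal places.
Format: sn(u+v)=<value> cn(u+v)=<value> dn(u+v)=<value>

sn u = 0.7762365928751699, cn u = 0.630441711724048, dn u = 0.8495819481053618
sn v = -0.5826092436454276, cn v = 0.8127524033916496, dn v = 0.9182997107971022
m = k² = 0.461727045025
D = 1 − m·sn²u·sn²v = 0.9055660231180571
sn(u+v) = (sn u·cn v·dn v + sn v·cn u·dn u)/D = 0.2672919690663553/0.9055660231180571 = 0.2951656336950584
cn(u+v) = (cn u·cn v − sn u·sn v·dn u·dn v)/D = 0.865219524455201/0.9055660231180571 = 0.9554460993093198
dn(u+v) = (dn u·dn v − m·sn u·sn v·cn u·cn v)/D = 0.8871649987488824/0.9055660231180571 = 0.979680085273279

sn(u+v)=0.2951656 cn(u+v)=0.9554461 dn(u+v)=0.9796801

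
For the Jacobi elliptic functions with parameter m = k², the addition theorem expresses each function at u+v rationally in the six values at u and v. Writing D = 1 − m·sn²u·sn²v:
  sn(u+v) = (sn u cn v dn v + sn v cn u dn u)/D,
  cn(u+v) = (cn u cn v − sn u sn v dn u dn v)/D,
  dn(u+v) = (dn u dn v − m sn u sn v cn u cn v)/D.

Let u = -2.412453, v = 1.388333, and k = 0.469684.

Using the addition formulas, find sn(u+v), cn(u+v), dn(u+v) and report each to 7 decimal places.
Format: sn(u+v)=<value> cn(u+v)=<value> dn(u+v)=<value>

sn u = -0.7853414625518268, cn u = -0.619062829765249, dn u = 0.929484044647971
sn v = 0.9690292093887479, cn v = 0.2469461304645572, dn v = 0.8904211600548692
m = k² = 0.220603059856
D = 1 − m·sn²u·sn²v = 0.872237817488237
sn(u+v) = (sn u·cn v·dn v + sn v·cn u·dn u)/D = -0.7302737904605217/0.872237817488237 = -0.8372416052349968
cn(u+v) = (cn u·cn v − sn u·sn v·dn u·dn v)/D = 0.4769685537046075/0.872237817488237 = 0.5468331504796739
dn(u+v) = (dn u·dn v − m·sn u·sn v·cn u·cn v)/D = 0.8019671069085161/0.872237817488237 = 0.9194362945852567

sn(u+v)=-0.8372416 cn(u+v)=0.5468332 dn(u+v)=0.9194363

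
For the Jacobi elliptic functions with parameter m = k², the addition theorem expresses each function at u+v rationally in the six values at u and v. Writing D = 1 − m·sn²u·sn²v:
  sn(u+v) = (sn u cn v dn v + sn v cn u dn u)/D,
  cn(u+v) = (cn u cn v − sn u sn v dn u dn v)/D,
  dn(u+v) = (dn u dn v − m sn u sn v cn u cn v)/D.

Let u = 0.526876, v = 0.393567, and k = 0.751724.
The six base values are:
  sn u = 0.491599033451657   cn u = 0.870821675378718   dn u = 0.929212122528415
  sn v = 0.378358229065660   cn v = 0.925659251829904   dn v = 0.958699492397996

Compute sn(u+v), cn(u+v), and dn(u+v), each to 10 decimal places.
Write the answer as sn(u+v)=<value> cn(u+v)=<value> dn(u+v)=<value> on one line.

sn(u+v)=0.7572220823 cn(u+v)=0.6531574987 dn(u+v)=0.8221838605

m = k² = 0.565088972176
D = 1 − m·sn²u·sn²v = 0.9804500684649208
sn(u+v) = (sn u·cn v·dn v + sn v·cn u·dn u)/D = 0.742418442394786/0.9804500684649208 = 0.7572220822598155
cn(u+v) = (cn u·cn v − sn u·sn v·dn u·dn v)/D = 0.6403883143413594/0.9804500684649208 = 0.653157498723018
dn(u+v) = (dn u·dn v − m·sn u·sn v·cn u·cn v)/D = 0.8061102222852645/0.9804500684649208 = 0.8221838604666344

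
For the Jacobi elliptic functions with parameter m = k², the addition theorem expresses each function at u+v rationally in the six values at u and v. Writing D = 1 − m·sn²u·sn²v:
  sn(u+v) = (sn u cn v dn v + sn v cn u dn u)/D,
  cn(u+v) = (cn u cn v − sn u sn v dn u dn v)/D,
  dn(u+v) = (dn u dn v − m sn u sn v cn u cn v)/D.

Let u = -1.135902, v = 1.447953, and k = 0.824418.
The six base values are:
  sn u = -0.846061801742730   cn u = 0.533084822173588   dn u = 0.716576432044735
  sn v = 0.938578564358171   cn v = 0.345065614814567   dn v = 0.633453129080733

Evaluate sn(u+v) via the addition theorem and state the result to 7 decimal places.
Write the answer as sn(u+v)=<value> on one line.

sn(u+v)=0.3038066

m = k² = 0.679665038724
D = 1 − m·sn²u·sn²v = 0.5714116425733141
sn(u+v) = (sn u·cn v·dn v + sn v·cn u·dn u)/D = 0.1735986392456165/0.5714116425733141 = 0.3038066191018206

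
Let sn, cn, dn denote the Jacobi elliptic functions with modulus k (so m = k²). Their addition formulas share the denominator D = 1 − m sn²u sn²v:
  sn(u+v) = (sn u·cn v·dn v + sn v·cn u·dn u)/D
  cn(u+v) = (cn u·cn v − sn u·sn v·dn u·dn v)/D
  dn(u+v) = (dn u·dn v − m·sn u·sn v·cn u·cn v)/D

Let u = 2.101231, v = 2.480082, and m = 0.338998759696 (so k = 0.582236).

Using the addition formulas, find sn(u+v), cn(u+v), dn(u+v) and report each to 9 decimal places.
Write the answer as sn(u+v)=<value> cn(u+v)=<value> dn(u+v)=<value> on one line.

sn u = 0.9559389469920763, cn u = -0.2935655457026256, dn u = 0.8307926340285667
sn v = 0.8130672786863808, cn v = -0.5821697349824389, dn v = 0.8808491598735233
m = k² = 0.338998759696
D = 1 − m·sn²u·sn²v = 0.7952087539676981
sn(u+v) = (sn u·cn v·dn v + sn v·cn u·dn u)/D = -0.6885097303147519/0.7952087539676981 = -0.8658226244107967
cn(u+v) = (cn u·cn v − sn u·sn v·dn u·dn v)/D = -0.3978835428222266/0.7952087539676981 = -0.5003510598154065
dn(u+v) = (dn u·dn v − m·sn u·sn v·cn u·cn v)/D = 0.6867722150941752/0.7952087539676981 = 0.8636376444141513

sn(u+v)=-0.865822624 cn(u+v)=-0.500351060 dn(u+v)=0.863637644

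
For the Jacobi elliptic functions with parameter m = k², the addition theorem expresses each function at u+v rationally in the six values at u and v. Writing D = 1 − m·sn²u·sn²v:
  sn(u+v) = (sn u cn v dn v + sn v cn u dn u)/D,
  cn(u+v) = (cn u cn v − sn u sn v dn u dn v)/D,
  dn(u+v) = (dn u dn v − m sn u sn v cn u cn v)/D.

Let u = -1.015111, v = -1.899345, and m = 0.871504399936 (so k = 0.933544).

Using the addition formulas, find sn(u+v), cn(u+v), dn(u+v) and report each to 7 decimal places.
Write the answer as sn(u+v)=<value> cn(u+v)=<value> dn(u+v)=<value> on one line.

sn u = -0.7790620463824571, cn u = 0.6269468301908689, dn u = 0.6863316605447146
sn v = -0.9779256424015586, cn v = 0.2089531955570407, dn v = 0.4081013787413329
m = k² = 0.871504399936
D = 1 − m·sn²u·sn²v = 0.494145815726042
sn(u+v) = (sn u·cn v·dn v + sn v·cn u·dn u)/D = -0.4872288122278986/0.494145815726042 = -0.9860021004367297
cn(u+v) = (cn u·cn v − sn u·sn v·dn u·dn v)/D = -0.08239036190323842/0.494145815726042 = -0.1667328939782346
dn(u+v) = (dn u·dn v − m·sn u·sn v·cn u·cn v)/D = 0.1931113367013063/0.494145815726042 = 0.3907982837364924

sn(u+v)=-0.9860021 cn(u+v)=-0.1667329 dn(u+v)=0.3907983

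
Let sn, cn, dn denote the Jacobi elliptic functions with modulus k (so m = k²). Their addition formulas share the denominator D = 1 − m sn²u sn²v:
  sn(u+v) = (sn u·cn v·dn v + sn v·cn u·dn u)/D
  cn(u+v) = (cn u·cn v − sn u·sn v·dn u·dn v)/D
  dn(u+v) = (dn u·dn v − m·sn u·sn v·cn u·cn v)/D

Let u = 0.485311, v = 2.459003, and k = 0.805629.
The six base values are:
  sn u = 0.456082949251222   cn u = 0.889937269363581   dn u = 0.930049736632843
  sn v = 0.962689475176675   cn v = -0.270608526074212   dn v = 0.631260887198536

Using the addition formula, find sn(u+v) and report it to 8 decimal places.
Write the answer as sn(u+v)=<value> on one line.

m = k² = 0.649038085641
D = 1 − m·sn²u·sn²v = 0.8748789724464985
sn(u+v) = (sn u·cn v·dn v + sn v·cn u·dn u)/D = 0.7188943493613968/0.8748789724464985 = 0.8217071983694972

sn(u+v)=0.82170720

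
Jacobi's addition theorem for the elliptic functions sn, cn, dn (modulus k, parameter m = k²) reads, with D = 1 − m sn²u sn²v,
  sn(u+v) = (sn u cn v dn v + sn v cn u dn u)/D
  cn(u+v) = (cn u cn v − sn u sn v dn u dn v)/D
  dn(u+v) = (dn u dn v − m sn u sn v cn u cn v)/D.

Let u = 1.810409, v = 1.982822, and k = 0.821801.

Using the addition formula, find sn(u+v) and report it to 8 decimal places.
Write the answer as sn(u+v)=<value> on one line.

sn u = 0.991311965770778, cn u = 0.1315316939740227, dn u = 0.5799372264266175
sn v = 0.9994585410052765, cn v = 0.03290326445208851, dn v = 0.5704158785639422
m = k² = 0.675356883601
D = 1 − m·sn²u·sn²v = 0.3370456952499767
sn(u+v) = (sn u·cn v·dn v + sn v·cn u·dn u)/D = 0.09484430597327204/0.3370456952499767 = 0.2813989536431517

sn(u+v)=0.28139895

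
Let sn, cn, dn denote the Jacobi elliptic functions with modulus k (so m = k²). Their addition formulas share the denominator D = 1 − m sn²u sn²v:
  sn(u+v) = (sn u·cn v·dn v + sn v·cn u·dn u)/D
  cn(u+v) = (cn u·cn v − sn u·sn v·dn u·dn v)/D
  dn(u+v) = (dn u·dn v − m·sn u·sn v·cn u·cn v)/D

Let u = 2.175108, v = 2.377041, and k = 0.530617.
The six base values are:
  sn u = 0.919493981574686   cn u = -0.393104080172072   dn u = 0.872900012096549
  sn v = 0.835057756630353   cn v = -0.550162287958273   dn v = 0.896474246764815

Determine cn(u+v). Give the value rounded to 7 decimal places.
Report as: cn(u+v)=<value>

m = k² = 0.281554400689
D = 1 − m·sn²u·sn²v = 0.8340057170966948
cn(u+v) = (cn u·cn v − sn u·sn v·dn u·dn v)/D = -0.3845812528650792/0.8340057170966948 = -0.4611254395280011

cn(u+v)=-0.4611254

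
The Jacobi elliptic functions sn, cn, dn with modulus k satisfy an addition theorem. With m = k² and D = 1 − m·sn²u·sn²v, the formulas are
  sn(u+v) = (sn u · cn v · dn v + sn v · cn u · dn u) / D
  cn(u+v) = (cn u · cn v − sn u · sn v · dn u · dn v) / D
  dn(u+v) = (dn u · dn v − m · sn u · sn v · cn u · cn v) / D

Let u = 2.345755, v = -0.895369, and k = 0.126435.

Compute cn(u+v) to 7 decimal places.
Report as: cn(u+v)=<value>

cn(u+v)=0.1254022

sn u = 0.7224037337319003, cn u = -0.6914715073596379, dn u = 0.995820029537071
sn v = -0.7794210579344226, cn v = 0.6265004504774002, dn v = 0.995132486600175
m = k² = 0.015985809225
D = 1 − m·sn²u·sn²v = 0.9949319736999796
cn(u+v) = (cn u·cn v − sn u·sn v·dn u·dn v)/D = 0.1247666812864591/0.9949319736999796 = 0.1254022230509624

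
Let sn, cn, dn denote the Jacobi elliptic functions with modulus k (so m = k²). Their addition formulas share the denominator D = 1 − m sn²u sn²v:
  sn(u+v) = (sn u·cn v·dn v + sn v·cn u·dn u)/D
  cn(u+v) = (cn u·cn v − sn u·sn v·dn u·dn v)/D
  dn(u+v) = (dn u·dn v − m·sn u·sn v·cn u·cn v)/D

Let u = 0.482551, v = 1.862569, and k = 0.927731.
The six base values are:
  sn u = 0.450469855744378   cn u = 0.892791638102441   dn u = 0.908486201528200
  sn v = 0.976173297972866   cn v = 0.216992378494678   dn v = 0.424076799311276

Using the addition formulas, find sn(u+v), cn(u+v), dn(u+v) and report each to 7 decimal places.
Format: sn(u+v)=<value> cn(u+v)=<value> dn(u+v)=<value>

m = k² = 0.860684808361
D = 1 − m·sn²u·sn²v = 0.8335708273901972
sn(u+v) = (sn u·cn v·dn v + sn v·cn u·dn u)/D = 0.8332161927031053/0.8335708273901972 = 0.999574559622963
cn(u+v) = (cn u·cn v − sn u·sn v·dn u·dn v)/D = 0.02431255834583629/0.8335708273901972 = 0.02916675769707029
dn(u+v) = (dn u·dn v − m·sn u·sn v·cn u·cn v)/D = 0.3119464123047863/0.8335708273901972 = 0.3742290421576416

sn(u+v)=0.9995746 cn(u+v)=0.0291668 dn(u+v)=0.3742290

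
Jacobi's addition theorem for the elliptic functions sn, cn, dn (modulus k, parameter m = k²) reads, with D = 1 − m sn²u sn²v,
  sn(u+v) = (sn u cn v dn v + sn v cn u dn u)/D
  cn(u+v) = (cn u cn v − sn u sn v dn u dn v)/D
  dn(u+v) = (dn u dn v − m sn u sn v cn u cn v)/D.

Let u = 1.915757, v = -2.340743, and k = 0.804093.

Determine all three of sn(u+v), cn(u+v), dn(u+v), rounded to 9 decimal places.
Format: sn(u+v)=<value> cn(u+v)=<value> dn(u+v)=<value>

sn u = 0.9986427175053778, cn u = 0.05208380528988135, dn u = 0.5959768455655093
sn v = -0.9794578639233093, cn v = -0.2016489345342249, dn v = 0.6162185368571964
m = k² = 0.646565552649
D = 1 − m·sn²u·sn²v = 0.3814079185111632
sn(u+v) = (sn u·cn v·dn v + sn v·cn u·dn u)/D = -0.1544942545666997/0.3814079185111632 = -0.4050630494767189
cn(u+v) = (cn u·cn v − sn u·sn v·dn u·dn v)/D = 0.3487169706350666/0.3814079185111632 = 0.9142887541409558
dn(u+v) = (dn u·dn v − m·sn u·sn v·cn u·cn v)/D = 0.3606098539578829/0.3814079185111632 = 0.9454702864207272

sn(u+v)=-0.405063049 cn(u+v)=0.914288754 dn(u+v)=0.945470286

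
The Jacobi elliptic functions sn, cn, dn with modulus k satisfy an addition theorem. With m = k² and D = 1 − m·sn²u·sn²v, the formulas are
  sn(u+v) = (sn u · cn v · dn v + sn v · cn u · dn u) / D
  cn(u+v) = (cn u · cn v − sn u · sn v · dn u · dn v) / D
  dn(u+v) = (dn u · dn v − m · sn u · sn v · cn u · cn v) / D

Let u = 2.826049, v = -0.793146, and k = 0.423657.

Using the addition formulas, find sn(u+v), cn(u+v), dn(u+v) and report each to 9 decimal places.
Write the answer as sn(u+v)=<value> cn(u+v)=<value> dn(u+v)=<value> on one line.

sn(u+v)=0.939764475 cn(u+v)=-0.341822662 dn(u+v)=0.917325620

sn u = 0.4526939615070414, cn u = -0.8916659560704677, dn u = 0.9814365796151544
sn v = -0.7032990450953704, cn v = 0.7108941223332348, dn v = 0.9545791168491786
m = k² = 0.179485253649
D = 1 − m·sn²u·sn²v = 0.9818064172017168
sn(u+v) = (sn u·cn v·dn v + sn v·cn u·dn u)/D = 0.9226667919009451/0.9818064172017168 = 0.9397644746819564
cn(u+v) = (cn u·cn v − sn u·sn v·dn u·dn v)/D = -0.3356036829084116/0.9818064172017168 = -0.3418226618083514
dn(u+v) = (dn u·dn v − m·sn u·sn v·cn u·cn v)/D = 0.9006361807301966/0.9818064172017168 = 0.9173256203571509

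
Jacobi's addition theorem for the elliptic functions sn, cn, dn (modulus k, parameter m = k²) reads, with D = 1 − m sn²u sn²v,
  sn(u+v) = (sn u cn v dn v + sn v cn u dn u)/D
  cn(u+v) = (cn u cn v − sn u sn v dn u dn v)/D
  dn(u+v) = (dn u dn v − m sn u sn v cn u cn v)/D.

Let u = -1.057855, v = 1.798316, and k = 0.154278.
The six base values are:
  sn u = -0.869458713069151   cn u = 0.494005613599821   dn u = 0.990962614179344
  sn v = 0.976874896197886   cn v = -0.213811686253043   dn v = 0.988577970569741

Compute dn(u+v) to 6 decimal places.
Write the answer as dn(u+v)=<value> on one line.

m = k² = 0.023801701284
D = 1 − m·sn²u·sn²v = 0.9828294650103691
dn(u+v) = (dn u·dn v − m·sn u·sn v·cn u·cn v)/D = 0.9775085083826211/0.9828294650103691 = 0.9945860835300742

dn(u+v)=0.994586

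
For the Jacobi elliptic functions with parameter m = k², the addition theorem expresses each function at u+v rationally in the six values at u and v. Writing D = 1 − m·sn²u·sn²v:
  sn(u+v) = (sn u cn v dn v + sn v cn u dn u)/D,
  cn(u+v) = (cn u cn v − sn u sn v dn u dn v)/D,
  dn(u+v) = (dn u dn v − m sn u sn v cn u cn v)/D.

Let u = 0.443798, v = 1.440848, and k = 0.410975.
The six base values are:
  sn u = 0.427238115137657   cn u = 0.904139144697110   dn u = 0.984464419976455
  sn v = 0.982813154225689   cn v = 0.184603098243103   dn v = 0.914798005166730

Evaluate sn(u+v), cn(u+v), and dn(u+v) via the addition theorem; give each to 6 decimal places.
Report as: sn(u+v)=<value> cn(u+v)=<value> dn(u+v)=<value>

sn(u+v)=0.976009 cn(u+v)=-0.217729 dn(u+v)=0.916028

m = k² = 0.168900450625
D = 1 − m·sn²u·sn²v = 0.9702208216902364
sn(u+v) = (sn u·cn v·dn v + sn v·cn u·dn u)/D = 0.9469445733995574/0.9702208216902364 = 0.9760093292472027
cn(u+v) = (cn u·cn v − sn u·sn v·dn u·dn v)/D = -0.2112449236086104/0.9702208216902364 = -0.217728705554471
dn(u+v) = (dn u·dn v − m·sn u·sn v·cn u·cn v)/D = 0.8887489684529475/0.9702208216902364 = 0.9160275151636557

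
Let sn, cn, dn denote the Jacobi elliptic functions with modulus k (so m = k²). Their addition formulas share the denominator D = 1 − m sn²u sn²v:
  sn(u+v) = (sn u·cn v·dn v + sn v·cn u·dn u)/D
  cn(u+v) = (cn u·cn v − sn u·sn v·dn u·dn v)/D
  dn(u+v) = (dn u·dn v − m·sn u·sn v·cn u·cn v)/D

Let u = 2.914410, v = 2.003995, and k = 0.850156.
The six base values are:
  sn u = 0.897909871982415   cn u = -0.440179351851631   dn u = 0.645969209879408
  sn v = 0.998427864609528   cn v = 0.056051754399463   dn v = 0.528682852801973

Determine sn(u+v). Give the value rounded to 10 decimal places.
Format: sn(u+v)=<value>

sn(u+v)=-0.6138932713

m = k² = 0.722765224336
D = 1 − m·sn²u·sn²v = 0.4191070212009508
sn(u+v) = (sn u·cn v·dn v + sn v·cn u·dn u)/D = -0.2572869802573967/0.4191070212009508 = -0.6138932712702858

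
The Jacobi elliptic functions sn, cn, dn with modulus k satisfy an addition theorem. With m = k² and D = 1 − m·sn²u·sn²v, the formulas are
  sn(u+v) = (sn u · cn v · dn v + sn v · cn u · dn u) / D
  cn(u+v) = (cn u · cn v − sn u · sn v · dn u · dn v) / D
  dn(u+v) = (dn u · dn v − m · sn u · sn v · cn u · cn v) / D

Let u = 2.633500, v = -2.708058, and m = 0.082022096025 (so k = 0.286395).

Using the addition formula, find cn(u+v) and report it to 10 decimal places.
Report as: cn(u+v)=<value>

cn(u+v)=0.9972222612

sn u = 0.5423464990745105, cn u = -0.840154911276261, dn u = 0.9878633727527783
sn v = -0.4789630138973057, cn v = -0.8778350820731701, dn v = 0.9905471591079997
m = k² = 0.082022096025
D = 1 − m·sn²u·sn²v = 0.9944653711663865
cn(u+v) = (cn u·cn v − sn u·sn v·dn u·dn v)/D = 0.9917030061001346/0.9944653711663865 = 0.9972222611803848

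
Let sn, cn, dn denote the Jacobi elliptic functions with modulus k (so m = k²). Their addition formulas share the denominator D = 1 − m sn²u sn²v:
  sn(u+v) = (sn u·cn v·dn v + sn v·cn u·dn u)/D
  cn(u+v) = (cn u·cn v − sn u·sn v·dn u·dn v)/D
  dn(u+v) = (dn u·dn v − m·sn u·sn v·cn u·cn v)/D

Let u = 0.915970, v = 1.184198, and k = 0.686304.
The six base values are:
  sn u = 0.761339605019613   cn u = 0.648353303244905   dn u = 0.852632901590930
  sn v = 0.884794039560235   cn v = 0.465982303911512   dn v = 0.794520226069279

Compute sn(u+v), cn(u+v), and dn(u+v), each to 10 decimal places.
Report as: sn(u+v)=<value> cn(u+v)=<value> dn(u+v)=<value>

m = k² = 0.471013180416
D = 1 − m·sn²u·sn²v = 0.7862656711514126
sn(u+v) = (sn u·cn v·dn v + sn v·cn u·dn u)/D = 0.7709932184376651/0.7862656711514126 = 0.9805759639850708
cn(u+v) = (cn u·cn v − sn u·sn v·dn u·dn v)/D = -0.1542179067239344/0.7862656711514126 = -0.1961396921960191
dn(u+v) = (dn u·dn v − m·sn u·sn v·cn u·cn v)/D = 0.5815746599486069/0.7862656711514126 = 0.7396668597993667

sn(u+v)=0.9805759640 cn(u+v)=-0.1961396922 dn(u+v)=0.7396668598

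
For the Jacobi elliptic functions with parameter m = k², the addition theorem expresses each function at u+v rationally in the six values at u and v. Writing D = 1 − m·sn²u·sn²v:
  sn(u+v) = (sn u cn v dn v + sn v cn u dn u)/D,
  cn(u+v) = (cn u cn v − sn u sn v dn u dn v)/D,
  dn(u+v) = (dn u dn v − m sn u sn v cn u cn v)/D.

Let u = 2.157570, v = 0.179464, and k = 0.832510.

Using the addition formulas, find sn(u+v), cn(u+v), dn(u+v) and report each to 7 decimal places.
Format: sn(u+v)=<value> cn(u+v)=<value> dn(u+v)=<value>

sn(u+v)=0.9884948 cn(u+v)=-0.1512548 dn(u+v)=0.5681401

sn u = 0.9986905269749007, cn u = -0.05115888320316564, dn u = 0.5556446994334852
sn v = 0.1778501518595083, cn v = 0.9840575813861452, dn v = 0.9889780762456865
m = k² = 0.6930729001
D = 1 − m·sn²u·sn²v = 0.9781350111943666
sn(u+v) = (sn u·cn v·dn v + sn v·cn u·dn u)/D = 0.966881382434183/0.9781350111943666 = 0.9884948103979611
cn(u+v) = (cn u·cn v − sn u·sn v·dn u·dn v)/D = -0.1479476002724169/0.9781350111943666 = -0.1512547844410182
dn(u+v) = (dn u·dn v − m·sn u·sn v·cn u·cn v)/D = 0.5557177706630548/0.9781350111943666 = 0.5681401486533922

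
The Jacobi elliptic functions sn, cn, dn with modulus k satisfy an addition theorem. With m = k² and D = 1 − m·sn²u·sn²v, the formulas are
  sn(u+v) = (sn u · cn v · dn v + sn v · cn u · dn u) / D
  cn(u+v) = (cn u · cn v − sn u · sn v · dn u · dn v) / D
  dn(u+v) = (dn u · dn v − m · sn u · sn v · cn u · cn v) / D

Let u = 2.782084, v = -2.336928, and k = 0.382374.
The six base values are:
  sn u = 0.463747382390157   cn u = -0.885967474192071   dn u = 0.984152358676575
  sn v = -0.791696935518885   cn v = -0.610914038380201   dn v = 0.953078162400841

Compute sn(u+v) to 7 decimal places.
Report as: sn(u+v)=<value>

sn(u+v)=0.4287354

m = k² = 0.146209875876
D = 1 − m·sn²u·sn²v = 0.9802913181579759
sn(u+v) = (sn u·cn v·dn v + sn v·cn u·dn u)/D = 0.4202855472288276/0.9802913181579759 = 0.4287353559537469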